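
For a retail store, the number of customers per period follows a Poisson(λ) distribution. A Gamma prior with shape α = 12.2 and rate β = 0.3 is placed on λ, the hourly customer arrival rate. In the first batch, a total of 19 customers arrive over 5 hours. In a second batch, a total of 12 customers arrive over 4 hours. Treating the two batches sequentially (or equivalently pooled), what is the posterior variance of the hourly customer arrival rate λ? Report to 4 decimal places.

With a Gamma(shape α, rate β) prior, the Poisson likelihood is conjugate: the posterior is Gamma(α + ΣXᵢ, β + n).
After batch 1: Gamma(α+S, β+n) = Gamma(12.2+19, 0.3+5) = Gamma(31.2, 5.3).
After batch 2: Gamma(α+S, β+n) = Gamma(31.2+12, 5.3+4) = Gamma(43.2, 9.3).
Var = α/β² = 43.2/9.3² = 0.4995.

0.4995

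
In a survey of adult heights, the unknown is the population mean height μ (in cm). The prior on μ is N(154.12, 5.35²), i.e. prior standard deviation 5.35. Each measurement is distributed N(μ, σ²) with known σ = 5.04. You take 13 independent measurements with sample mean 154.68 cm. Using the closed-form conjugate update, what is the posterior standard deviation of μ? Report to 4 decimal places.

For Normal data with known variance σ², a Normal(μ₀, σ₀²) prior on μ is conjugate. Posterior precision = 1/σ₀² + n/σ²; posterior mean is the precision-weighted average of μ₀ and x̄.
σ₀² = 5.35² = 28.6225, σ² = 5.04² = 25.4016; σ² + n·σ₀² = 25.4016 + 13·28.6225 = 397.4941.
Posterior precision = 1/σ₀² + n/σ² = 1/28.6225 + 13/25.4016 = (σ² + n·σ₀²)/(σ₀²σ²) = 397.4941/(28.6225·25.4016); posterior variance σₙ² = σ₀²σ²/(σ² + n·σ₀²) = 28.6225·25.4016/397.4941 = 1.829102.
Posterior SD = √σₙ² = √(28.6225·25.4016/397.4941) = 1.3524.

1.3524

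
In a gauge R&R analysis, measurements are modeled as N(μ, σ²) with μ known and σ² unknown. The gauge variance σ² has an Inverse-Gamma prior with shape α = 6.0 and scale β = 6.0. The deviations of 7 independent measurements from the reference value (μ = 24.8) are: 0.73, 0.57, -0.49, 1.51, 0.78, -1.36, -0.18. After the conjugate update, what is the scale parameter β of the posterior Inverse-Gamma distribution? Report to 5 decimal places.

8.93420

With known mean μ and an Inverse-Gamma(α, β) prior on σ², the Normal likelihood is conjugate: posterior is Inv-Gamma(α + n/2, β + Σ(xᵢ−μ)²/2).
Σ(xᵢ−μ)² = (0.73)² + (0.57)² + (-0.49)² + (1.51)² + (0.78)² + (-1.36)² + (-0.18)² = 5.8684.
Posterior: Inv-Gamma(6.0 + 7/2, 6.0 + 5.8684/2) = Inv-Gamma(9.50, 8.93420).
Posterior β = 8.93420.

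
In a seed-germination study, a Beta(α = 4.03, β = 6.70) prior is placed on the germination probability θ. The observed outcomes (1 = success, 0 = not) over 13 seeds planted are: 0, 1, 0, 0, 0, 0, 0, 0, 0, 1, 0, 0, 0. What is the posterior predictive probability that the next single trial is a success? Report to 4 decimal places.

The Beta prior is conjugate to a Binomial/Bernoulli likelihood; the update adds successes to α and failures to β.
Posterior: Beta(α+k, β+n−k) = Beta(4.03+2, 6.70+11) = Beta(6.03, 17.70).
For a single future Bernoulli trial, P(success | data) = α/(α+β) = 0.2541.

0.2541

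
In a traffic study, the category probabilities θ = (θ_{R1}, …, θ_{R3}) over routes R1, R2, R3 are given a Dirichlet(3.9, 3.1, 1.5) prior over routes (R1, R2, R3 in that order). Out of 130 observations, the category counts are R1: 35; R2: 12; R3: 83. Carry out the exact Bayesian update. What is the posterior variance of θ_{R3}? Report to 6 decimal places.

The Dirichlet prior is conjugate to the Multinomial likelihood: each posterior αⱼ = prior αⱼ + observed count nⱼ.
Posterior concentration: (38.9, 15.1, 84.5), total = 138.5.
Var[θ_j] = α_j(Σα−α_j)/((Σα)²(Σα+1)) = 84.5·54.0/(138.5²·139.5) = 0.001705.

0.001705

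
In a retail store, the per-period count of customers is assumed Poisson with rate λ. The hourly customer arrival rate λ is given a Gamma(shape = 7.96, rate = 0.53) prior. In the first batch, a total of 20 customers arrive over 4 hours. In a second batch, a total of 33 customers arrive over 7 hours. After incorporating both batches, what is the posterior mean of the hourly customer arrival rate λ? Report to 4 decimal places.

5.2871

With a Gamma(shape α, rate β) prior, the Poisson likelihood is conjugate: the posterior is Gamma(α + ΣXᵢ, β + n).
After batch 1: Gamma(α+S, β+n) = Gamma(7.96+20, 0.53+4) = Gamma(27.96, 4.53).
After batch 2: Gamma(α+S, β+n) = Gamma(27.96+33, 4.53+7) = Gamma(60.96, 11.53).
Posterior mean = α/β = 60.96/11.53 = 5.2871.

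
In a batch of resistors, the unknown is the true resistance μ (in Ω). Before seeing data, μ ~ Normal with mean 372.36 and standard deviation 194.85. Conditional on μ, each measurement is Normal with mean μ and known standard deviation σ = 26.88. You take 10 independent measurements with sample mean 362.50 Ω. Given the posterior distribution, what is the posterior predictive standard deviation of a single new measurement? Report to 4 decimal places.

For Normal data with known variance σ², a Normal(μ₀, σ₀²) prior on μ is conjugate. Posterior precision = 1/σ₀² + n/σ²; posterior mean is the precision-weighted average of μ₀ and x̄.
σ₀² = 194.85² = 37966.5225, σ² = 26.88² = 722.5344; σ² + n·σ₀² = 722.5344 + 10·37966.5225 = 380387.7594.
Posterior precision = 1/σ₀² + n/σ² = 1/37966.5225 + 10/722.5344 = (σ² + n·σ₀²)/(σ₀²σ²) = 380387.7594/(37966.5225·722.5344); posterior variance σₙ² = σ₀²σ²/(σ² + n·σ₀²) = 37966.5225·722.5344/380387.7594 = 72.116197.
Predictive variance for one new observation = σₙ² + σ² = 37966.5225·722.5344/380387.7594 + 722.5344 = σ²·(σ₀² + 380387.7594)/380387.7594 = 722.5344·418354.2819/380387.7594 = 794.650597; SD = √(722.5344·418354.2819/380387.7594) = 28.1895.

28.1895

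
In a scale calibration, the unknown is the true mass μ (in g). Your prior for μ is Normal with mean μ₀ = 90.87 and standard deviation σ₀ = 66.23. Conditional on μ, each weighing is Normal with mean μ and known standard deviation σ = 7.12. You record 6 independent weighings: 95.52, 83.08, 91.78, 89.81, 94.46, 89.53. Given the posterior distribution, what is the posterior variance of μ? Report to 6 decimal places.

For Normal data with known variance σ², a Normal(μ₀, σ₀²) prior on μ is conjugate. Posterior precision = 1/σ₀² + n/σ²; posterior mean is the precision-weighted average of μ₀ and x̄.
σ₀² = 66.23² = 4386.4129, σ² = 7.12² = 50.6944; σ² + n·σ₀² = 50.6944 + 6·4386.4129 = 26369.1718.
Posterior precision = 1/σ₀² + n/σ² = 1/4386.4129 + 6/50.6944 = (σ² + n·σ₀²)/(σ₀²σ²) = 26369.1718/(4386.4129·50.6944); posterior variance σₙ² = σ₀²σ²/(σ² + n·σ₀²) = 4386.4129·50.6944/26369.1718 = 8.432823.

8.432823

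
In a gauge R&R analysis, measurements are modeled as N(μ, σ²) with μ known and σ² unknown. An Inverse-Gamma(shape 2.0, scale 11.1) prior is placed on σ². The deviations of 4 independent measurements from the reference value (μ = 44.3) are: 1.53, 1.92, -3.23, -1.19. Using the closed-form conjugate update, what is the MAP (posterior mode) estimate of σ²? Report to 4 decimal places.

4.0076

With known mean μ and an Inverse-Gamma(α, β) prior on σ², the Normal likelihood is conjugate: posterior is Inv-Gamma(α + n/2, β + Σ(xᵢ−μ)²/2).
Σ(xᵢ−μ)² = (1.53)² + (1.92)² + (-3.23)² + (-1.19)² = 17.8763.
Posterior: Inv-Gamma(2.0 + 4/2, 11.1 + 17.8763/2) = Inv-Gamma(4.00, 20.03815).
Mode = β/(α+1) = 20.03815/5.00 = 4.0076.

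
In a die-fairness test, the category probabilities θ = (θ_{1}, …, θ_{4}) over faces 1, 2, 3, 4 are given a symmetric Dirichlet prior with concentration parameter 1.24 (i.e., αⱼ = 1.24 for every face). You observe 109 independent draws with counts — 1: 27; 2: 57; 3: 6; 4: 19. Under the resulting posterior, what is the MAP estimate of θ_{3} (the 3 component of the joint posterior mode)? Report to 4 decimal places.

The Dirichlet prior is conjugate to the Multinomial likelihood: each posterior αⱼ = prior αⱼ + observed count nⱼ.
Posterior concentration: (28.24, 58.24, 7.24, 20.24), total = 113.96.
Joint mode component: (α_{3}−1)/(Σα−K) = 6.24/109.96 = 0.0567.

0.0567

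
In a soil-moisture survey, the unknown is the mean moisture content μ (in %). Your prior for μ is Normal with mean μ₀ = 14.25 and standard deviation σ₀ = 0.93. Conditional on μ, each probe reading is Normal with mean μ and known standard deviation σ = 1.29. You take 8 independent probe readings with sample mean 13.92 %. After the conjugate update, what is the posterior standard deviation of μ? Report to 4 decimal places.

For Normal data with known variance σ², a Normal(μ₀, σ₀²) prior on μ is conjugate. Posterior precision = 1/σ₀² + n/σ²; posterior mean is the precision-weighted average of μ₀ and x̄.
σ₀² = 0.93² = 0.8649, σ² = 1.29² = 1.6641; σ² + n·σ₀² = 1.6641 + 8·0.8649 = 8.5833.
Posterior precision = 1/σ₀² + n/σ² = 1/0.8649 + 8/1.6641 = (σ² + n·σ₀²)/(σ₀²σ²) = 8.5833/(0.8649·1.6641); posterior variance σₙ² = σ₀²σ²/(σ² + n·σ₀²) = 0.8649·1.6641/8.5833 = 0.167684.
Posterior SD = √σₙ² = √(0.8649·1.6641/8.5833) = 0.4095.

0.4095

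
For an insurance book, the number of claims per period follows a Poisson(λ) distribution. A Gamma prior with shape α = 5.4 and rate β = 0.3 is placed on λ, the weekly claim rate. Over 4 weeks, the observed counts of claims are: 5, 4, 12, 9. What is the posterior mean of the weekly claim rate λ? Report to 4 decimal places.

With a Gamma(shape α, rate β) prior, the Poisson likelihood is conjugate: the posterior is Gamma(α + ΣXᵢ, β + n).
Sum of counts S = 30 over n = 4 weeks.
Posterior: Gamma(α+S, β+n) = Gamma(5.4+30, 0.3+4) = Gamma(35.4, 4.3).
Posterior mean = α/β = 35.4/4.3 = 8.2326.

8.2326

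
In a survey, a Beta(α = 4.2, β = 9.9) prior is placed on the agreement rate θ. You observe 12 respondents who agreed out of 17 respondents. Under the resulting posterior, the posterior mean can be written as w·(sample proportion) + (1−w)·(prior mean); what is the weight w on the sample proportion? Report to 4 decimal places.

0.5466

The Beta prior is conjugate to a Binomial/Bernoulli likelihood; the update adds successes to α and failures to β.
Posterior mean = (α₀+k)/(α₀+β₀+n) = [n/(α₀+β₀+n)]·(k/n) + [(α₀+β₀)/(α₀+β₀+n)]·α₀/(α₀+β₀), so only n and the prior enter the weight.
The weight on the data is w = n/(α₀+β₀+n) = 17/(4.2+9.9+17) = 17/31.1 = 0.5466.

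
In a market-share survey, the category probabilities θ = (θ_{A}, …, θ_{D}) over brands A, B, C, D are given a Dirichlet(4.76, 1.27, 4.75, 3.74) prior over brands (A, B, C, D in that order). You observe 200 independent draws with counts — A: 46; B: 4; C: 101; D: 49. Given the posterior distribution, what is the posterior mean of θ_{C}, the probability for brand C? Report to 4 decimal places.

The Dirichlet prior is conjugate to the Multinomial likelihood: each posterior αⱼ = prior αⱼ + observed count nⱼ.
Posterior concentration: (50.76, 5.27, 105.75, 52.74), total = 214.52.
E[θ_{C}|data] = α_{C}/Σα = 105.75/214.52 = 0.4930.

0.4930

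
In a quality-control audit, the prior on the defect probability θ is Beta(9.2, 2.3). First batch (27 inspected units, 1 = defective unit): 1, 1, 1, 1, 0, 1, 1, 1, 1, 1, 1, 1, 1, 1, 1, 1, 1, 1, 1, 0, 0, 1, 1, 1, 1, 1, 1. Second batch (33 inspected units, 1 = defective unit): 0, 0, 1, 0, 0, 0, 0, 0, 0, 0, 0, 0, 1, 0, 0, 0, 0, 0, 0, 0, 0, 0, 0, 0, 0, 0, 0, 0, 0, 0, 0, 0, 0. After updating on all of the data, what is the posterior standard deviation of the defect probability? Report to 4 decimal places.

The Beta prior is conjugate to a Binomial/Bernoulli likelihood; the update adds successes to α and failures to β.
After batch 1: Beta(9.2+24, 2.3+3) = Beta(33.2, 5.3).
After batch 2: Beta(33.2+2, 5.3+31) = Beta(35.2, 36.3).
Var = αβ/((α+β)²(α+β+1)) = 35.2·36.3/(71.5²·72.5) = 0.00344746; SD = √0.00344746 = 0.0587.

0.0587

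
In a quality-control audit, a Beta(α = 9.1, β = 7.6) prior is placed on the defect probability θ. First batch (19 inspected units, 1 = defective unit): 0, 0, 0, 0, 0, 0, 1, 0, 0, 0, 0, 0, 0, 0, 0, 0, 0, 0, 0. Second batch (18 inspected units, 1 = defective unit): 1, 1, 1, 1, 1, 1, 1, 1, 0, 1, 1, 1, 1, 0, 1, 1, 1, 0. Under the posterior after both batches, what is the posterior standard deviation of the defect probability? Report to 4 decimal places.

0.0675

The Beta prior is conjugate to a Binomial/Bernoulli likelihood; the update adds successes to α and failures to β.
After batch 1: Beta(9.1+1, 7.6+18) = Beta(10.1, 25.6).
After batch 2: Beta(10.1+15, 25.6+3) = Beta(25.1, 28.6).
Var = αβ/((α+β)²(α+β+1)) = 25.1·28.6/(53.7²·54.7) = 0.00455097; SD = √0.00455097 = 0.0675.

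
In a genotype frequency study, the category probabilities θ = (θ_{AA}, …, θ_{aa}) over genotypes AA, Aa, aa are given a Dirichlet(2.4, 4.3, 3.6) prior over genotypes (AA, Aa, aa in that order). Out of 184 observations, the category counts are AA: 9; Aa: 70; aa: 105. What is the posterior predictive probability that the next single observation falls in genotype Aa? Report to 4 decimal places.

The Dirichlet prior is conjugate to the Multinomial likelihood: each posterior αⱼ = prior αⱼ + observed count nⱼ.
Posterior concentration: (11.4, 74.3, 108.6), total = 194.3.
P(next = Aa | data) = α_{Aa}/Σα = 0.3824.

0.3824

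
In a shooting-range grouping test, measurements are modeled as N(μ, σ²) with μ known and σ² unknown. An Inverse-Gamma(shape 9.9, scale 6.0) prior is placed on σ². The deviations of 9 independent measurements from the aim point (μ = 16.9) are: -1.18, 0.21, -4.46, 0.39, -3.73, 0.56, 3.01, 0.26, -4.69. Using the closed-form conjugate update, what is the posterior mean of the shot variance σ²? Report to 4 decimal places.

With known mean μ and an Inverse-Gamma(α, β) prior on σ², the Normal likelihood is conjugate: posterior is Inv-Gamma(α + n/2, β + Σ(xᵢ−μ)²/2).
Σ(xᵢ−μ)² = (-1.18)² + (0.21)² + (-4.46)² + (0.39)² + (-3.73)² + (0.56)² + (3.01)² + (0.26)² + (-4.69)² = 66.8305.
Posterior: Inv-Gamma(9.9 + 9/2, 6.0 + 66.8305/2) = Inv-Gamma(14.40, 39.41525).
E[σ²|data] = β/(α−1) = 39.41525/13.40 = 2.9414.

2.9414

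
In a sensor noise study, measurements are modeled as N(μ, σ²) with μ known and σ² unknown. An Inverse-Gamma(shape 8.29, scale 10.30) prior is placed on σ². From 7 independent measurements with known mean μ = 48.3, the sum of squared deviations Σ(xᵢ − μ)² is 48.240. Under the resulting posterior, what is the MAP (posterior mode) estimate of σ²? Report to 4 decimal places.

2.6912

With known mean μ and an Inverse-Gamma(α, β) prior on σ², the Normal likelihood is conjugate: posterior is Inv-Gamma(α + n/2, β + Σ(xᵢ−μ)²/2).
Posterior: Inv-Gamma(8.29 + 7/2, 10.30 + 48.240/2) = Inv-Gamma(11.79, 34.4200).
Mode = β/(α+1) = 34.4200/12.79 = 2.6912.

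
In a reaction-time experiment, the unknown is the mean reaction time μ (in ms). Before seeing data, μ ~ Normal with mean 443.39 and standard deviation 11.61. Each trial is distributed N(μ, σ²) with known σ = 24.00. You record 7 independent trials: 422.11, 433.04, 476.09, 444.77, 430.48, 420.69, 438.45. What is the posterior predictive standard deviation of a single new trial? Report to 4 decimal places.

For Normal data with known variance σ², a Normal(μ₀, σ₀²) prior on μ is conjugate. Posterior precision = 1/σ₀² + n/σ²; posterior mean is the precision-weighted average of μ₀ and x̄.
σ₀² = 11.61² = 134.7921, σ² = 24.00² = 576; σ² + n·σ₀² = 576 + 7·134.7921 = 1519.5447.
Posterior precision = 1/σ₀² + n/σ² = 1/134.7921 + 7/576 = (σ² + n·σ₀²)/(σ₀²σ²) = 1519.5447/(134.7921·576); posterior variance σₙ² = σ₀²σ²/(σ² + n·σ₀²) = 134.7921·576/1519.5447 = 51.094416.
Predictive variance for one new observation = σₙ² + σ² = 134.7921·576/1519.5447 + 576 = σ²·(σ₀² + 1519.5447)/1519.5447 = 576·1654.3368/1519.5447 = 627.094416; SD = √(576·1654.3368/1519.5447) = 25.0419.

25.0419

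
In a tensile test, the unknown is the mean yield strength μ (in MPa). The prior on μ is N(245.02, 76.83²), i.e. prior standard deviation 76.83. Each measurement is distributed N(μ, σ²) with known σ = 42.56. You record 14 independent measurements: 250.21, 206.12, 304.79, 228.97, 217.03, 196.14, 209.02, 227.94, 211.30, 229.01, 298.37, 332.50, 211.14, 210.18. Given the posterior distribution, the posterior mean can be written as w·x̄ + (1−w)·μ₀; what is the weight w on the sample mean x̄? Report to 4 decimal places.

For Normal data with known variance σ², a Normal(μ₀, σ₀²) prior on μ is conjugate. Posterior precision = 1/σ₀² + n/σ²; posterior mean is the precision-weighted average of μ₀ and x̄.
σ₀² = 76.83² = 5902.8489, σ² = 42.56² = 1811.3536. Prior precision 1/σ₀² = 1/5902.8489; data precision n/σ² = 14/1811.3536.
w = (n/σ²)/(1/σ₀² + n/σ²) = n·σ₀²/(σ² + n·σ₀²) = 14·5902.8489/(1811.3536 + 14·5902.8489) = 82639.8846/84451.2382 = 0.9786.

0.9786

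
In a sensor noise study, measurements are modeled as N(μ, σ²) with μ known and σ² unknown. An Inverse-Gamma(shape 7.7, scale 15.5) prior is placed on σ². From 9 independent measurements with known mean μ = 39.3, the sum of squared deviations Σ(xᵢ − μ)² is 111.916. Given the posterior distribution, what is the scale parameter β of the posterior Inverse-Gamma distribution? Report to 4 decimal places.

With known mean μ and an Inverse-Gamma(α, β) prior on σ², the Normal likelihood is conjugate: posterior is Inv-Gamma(α + n/2, β + Σ(xᵢ−μ)²/2).
Posterior: Inv-Gamma(7.7 + 9/2, 15.5 + 111.916/2) = Inv-Gamma(12.20, 71.4580).
Posterior β = 71.4580.

71.4580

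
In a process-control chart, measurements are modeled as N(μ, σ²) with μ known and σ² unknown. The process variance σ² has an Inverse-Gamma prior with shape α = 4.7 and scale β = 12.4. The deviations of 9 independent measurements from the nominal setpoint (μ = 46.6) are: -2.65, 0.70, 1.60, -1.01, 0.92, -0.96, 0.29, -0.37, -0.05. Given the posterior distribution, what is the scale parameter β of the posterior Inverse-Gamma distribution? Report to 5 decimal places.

18.94205

With known mean μ and an Inverse-Gamma(α, β) prior on σ², the Normal likelihood is conjugate: posterior is Inv-Gamma(α + n/2, β + Σ(xᵢ−μ)²/2).
Σ(xᵢ−μ)² = (-2.65)² + (0.70)² + (1.60)² + (-1.01)² + (0.92)² + (-0.96)² + (0.29)² + (-0.37)² + (-0.05)² = 13.0841.
Posterior: Inv-Gamma(4.7 + 9/2, 12.4 + 13.0841/2) = Inv-Gamma(9.20, 18.94205).
Posterior β = 18.94205.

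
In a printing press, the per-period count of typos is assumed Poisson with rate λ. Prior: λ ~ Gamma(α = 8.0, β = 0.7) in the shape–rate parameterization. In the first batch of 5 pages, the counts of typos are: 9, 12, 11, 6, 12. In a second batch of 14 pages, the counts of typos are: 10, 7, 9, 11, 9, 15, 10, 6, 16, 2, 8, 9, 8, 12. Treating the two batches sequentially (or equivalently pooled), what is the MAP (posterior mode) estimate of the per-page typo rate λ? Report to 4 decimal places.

9.5939

With a Gamma(shape α, rate β) prior, the Poisson likelihood is conjugate: the posterior is Gamma(α + ΣXᵢ, β + n).
Batch 1: sum of counts S = 50 over n = 5 pages.
After batch 1: Gamma(α+S, β+n) = Gamma(8.0+50, 0.7+5) = Gamma(58.0, 5.7).
Batch 2: sum of counts S = 132 over n = 14 pages.
After batch 2: Gamma(α+S, β+n) = Gamma(58.0+132, 5.7+14) = Gamma(190.0, 19.7).
Mode of Gamma(α,β) for α≥1 is (α−1)/β = 189.0/19.7 = 9.5939.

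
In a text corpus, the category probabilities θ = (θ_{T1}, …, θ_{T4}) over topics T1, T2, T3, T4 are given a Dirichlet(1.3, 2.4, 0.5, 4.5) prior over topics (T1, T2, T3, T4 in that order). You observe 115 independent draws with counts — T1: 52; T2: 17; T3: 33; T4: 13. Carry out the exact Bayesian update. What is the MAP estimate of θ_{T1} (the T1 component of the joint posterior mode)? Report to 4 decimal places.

0.4369

The Dirichlet prior is conjugate to the Multinomial likelihood: each posterior αⱼ = prior αⱼ + observed count nⱼ.
Posterior concentration: (53.3, 19.4, 33.5, 17.5), total = 123.7.
Joint mode component: (α_{T1}−1)/(Σα−K) = 52.3/119.7 = 0.4369.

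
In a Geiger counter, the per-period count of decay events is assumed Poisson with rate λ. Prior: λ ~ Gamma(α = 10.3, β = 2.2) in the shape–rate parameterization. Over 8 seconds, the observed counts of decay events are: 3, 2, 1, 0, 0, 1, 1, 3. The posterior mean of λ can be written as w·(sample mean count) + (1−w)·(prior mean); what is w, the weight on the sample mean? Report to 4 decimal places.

With a Gamma(shape α, rate β) prior, the Poisson likelihood is conjugate: the posterior is Gamma(α + ΣXᵢ, β + n).
Posterior mean = (α₀+S)/(β₀+n) = [n/(β₀+n)]·(S/n) + [β₀/(β₀+n)]·(α₀/β₀), so only n and β₀ enter the weight.
Weight on data w = n/(β₀+n) = 8/(2.2+8) = 8/10.2 = 0.7843.

0.7843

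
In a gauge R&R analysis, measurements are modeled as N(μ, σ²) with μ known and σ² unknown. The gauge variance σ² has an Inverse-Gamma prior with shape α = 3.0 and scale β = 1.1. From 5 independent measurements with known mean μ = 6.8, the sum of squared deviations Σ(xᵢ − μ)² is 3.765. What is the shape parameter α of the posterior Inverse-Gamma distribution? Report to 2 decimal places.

With known mean μ and an Inverse-Gamma(α, β) prior on σ², the Normal likelihood is conjugate: posterior is Inv-Gamma(α + n/2, β + Σ(xᵢ−μ)²/2).
Posterior: Inv-Gamma(3.0 + 5/2, 1.1 + 3.765/2) = Inv-Gamma(5.50, 2.9825).
Posterior α = 5.50.

5.50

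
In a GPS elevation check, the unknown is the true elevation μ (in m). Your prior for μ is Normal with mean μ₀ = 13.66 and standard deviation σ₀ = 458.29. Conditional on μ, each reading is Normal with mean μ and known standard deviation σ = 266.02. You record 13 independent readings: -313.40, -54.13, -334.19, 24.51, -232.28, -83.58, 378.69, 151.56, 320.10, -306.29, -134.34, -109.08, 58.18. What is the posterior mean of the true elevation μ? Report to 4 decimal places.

For Normal data with known variance σ², a Normal(μ₀, σ₀²) prior on μ is conjugate. Posterior precision = 1/σ₀² + n/σ²; posterior mean is the precision-weighted average of μ₀ and x̄.
Σxᵢ = (-313.40) + (-54.13) + (-334.19) + 24.51 + (-232.28) + (-83.58) + 378.69 + 151.56 + 320.10 + (-306.29) + (-134.34) + (-109.08) + 58.18 = -634.25, so n·x̄ = -634.25.
σ₀² = 458.29² = 210029.7241, σ² = 266.02² = 70766.6404; σ² + n·σ₀² = 70766.6404 + 13·210029.7241 = 2801153.0537.
Posterior mean = (μ₀/σ₀² + n·x̄/σ²)/(1/σ₀² + n/σ²) = (σ²·μ₀ + σ₀²·n·x̄)/(σ² + n·σ₀²) = (70766.6404·13.66 + 210029.7241·(-634.25))/2801153.0537 = -132244680.202561/2801153.0537 = -47.2108.

-47.2108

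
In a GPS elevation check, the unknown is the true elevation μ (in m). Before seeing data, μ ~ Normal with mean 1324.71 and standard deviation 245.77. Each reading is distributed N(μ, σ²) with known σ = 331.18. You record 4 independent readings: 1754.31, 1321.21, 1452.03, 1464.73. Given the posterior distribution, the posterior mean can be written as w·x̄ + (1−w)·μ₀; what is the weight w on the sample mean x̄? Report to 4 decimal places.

For Normal data with known variance σ², a Normal(μ₀, σ₀²) prior on μ is conjugate. Posterior precision = 1/σ₀² + n/σ²; posterior mean is the precision-weighted average of μ₀ and x̄.
σ₀² = 245.77² = 60402.8929, σ² = 331.18² = 109680.1924. Prior precision 1/σ₀² = 1/60402.8929; data precision n/σ² = 4/109680.1924.
w = (n/σ²)/(1/σ₀² + n/σ²) = n·σ₀²/(σ² + n·σ₀²) = 4·60402.8929/(109680.1924 + 4·60402.8929) = 241611.5716/351291.764 = 0.6878.

0.6878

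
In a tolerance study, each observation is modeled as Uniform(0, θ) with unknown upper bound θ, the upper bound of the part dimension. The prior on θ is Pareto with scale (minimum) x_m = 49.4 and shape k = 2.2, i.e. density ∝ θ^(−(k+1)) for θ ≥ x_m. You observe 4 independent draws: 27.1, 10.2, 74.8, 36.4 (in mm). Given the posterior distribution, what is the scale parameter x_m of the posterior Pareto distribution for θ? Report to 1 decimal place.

A Pareto(scale x_m, shape k) prior on the upper bound θ of Uniform(0, θ) is conjugate: posterior is Pareto(max(x_m, max xᵢ), k + n).
Sample maximum = 74.8; prior scale x_m = 49.4 → posterior scale = max = 74.8.
Posterior shape = 2.2 + 4 = 6.2.
Posterior scale x_m = 74.8.

74.8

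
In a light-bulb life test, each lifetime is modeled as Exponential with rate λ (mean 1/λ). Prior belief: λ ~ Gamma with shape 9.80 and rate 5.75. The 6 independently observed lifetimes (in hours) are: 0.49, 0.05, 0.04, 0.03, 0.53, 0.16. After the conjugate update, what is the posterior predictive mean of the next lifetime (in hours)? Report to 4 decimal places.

With a Gamma(shape α, rate β) prior on the exponential rate λ, the posterior after n observations with total T = Σxᵢ is Gamma(α+n, β+T).
Sum of observations T = 1.30 hours; n = 6.
Posterior: Gamma(9.80+6, 5.75+1.30) = Gamma(15.80, 7.05).
The predictive distribution for the next observation is Lomax; its mean is β/(α−1) = 7.05/14.80 = 0.4764.

0.4764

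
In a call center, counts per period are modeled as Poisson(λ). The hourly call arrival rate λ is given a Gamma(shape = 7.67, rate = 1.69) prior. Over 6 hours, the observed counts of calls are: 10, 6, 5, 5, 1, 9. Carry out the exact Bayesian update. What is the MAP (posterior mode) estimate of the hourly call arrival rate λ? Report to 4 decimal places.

With a Gamma(shape α, rate β) prior, the Poisson likelihood is conjugate: the posterior is Gamma(α + ΣXᵢ, β + n).
Sum of counts S = 36 over n = 6 hours.
Posterior: Gamma(α+S, β+n) = Gamma(7.67+36, 1.69+6) = Gamma(43.67, 7.69).
Mode of Gamma(α,β) for α≥1 is (α−1)/β = 42.67/7.69 = 5.5488.

5.5488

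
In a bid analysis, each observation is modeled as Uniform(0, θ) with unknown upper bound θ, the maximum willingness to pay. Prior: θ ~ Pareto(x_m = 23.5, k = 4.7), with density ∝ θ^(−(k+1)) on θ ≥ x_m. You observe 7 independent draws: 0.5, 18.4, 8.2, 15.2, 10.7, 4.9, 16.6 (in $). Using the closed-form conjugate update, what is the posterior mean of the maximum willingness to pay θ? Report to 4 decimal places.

25.6963

A Pareto(scale x_m, shape k) prior on the upper bound θ of Uniform(0, θ) is conjugate: posterior is Pareto(max(x_m, max xᵢ), k + n).
Sample maximum = 18.4; prior scale x_m = 23.5 → posterior scale = max = 23.5.
Posterior shape = 4.7 + 7 = 11.7.
E[θ|data] = k·x_m/(k−1) = 11.7·23.5/10.7 = 25.6963.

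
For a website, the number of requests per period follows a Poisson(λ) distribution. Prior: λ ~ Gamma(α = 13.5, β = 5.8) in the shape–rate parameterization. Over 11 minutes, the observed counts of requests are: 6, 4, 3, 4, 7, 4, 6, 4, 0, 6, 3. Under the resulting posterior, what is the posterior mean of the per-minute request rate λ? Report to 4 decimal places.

3.6012

With a Gamma(shape α, rate β) prior, the Poisson likelihood is conjugate: the posterior is Gamma(α + ΣXᵢ, β + n).
Sum of counts S = 47 over n = 11 minutes.
Posterior: Gamma(α+S, β+n) = Gamma(13.5+47, 5.8+11) = Gamma(60.5, 16.8).
Posterior mean = α/β = 60.5/16.8 = 3.6012.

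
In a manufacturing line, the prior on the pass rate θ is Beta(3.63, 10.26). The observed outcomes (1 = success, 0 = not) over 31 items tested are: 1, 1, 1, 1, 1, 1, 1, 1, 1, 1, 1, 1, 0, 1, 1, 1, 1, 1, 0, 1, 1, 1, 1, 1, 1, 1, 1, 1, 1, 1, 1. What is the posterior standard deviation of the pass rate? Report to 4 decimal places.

0.0658

The Beta prior is conjugate to a Binomial/Bernoulli likelihood; the update adds successes to α and failures to β.
Posterior: Beta(α+k, β+n−k) = Beta(3.63+29, 10.26+2) = Beta(32.63, 12.26).
Var = αβ/((α+β)²(α+β+1)) = 32.63·12.26/(44.89²·45.89) = 0.00432604; SD = √0.00432604 = 0.0658.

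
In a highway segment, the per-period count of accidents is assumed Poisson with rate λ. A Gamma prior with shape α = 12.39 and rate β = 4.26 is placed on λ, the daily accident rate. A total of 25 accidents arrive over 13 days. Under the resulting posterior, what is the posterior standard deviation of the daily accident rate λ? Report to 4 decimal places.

With a Gamma(shape α, rate β) prior, the Poisson likelihood is conjugate: the posterior is Gamma(α + ΣXᵢ, β + n).
Posterior: Gamma(α+S, β+n) = Gamma(12.39+25, 4.26+13) = Gamma(37.39, 17.26).
SD = √α/β = √37.39/17.26 = 0.3543.

0.3543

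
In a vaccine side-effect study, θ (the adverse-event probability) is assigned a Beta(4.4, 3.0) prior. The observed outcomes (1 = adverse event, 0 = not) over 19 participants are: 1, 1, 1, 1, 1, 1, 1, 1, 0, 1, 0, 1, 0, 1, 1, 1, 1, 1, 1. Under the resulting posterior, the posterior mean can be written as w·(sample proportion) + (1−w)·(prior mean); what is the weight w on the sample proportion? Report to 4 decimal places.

0.7197

The Beta prior is conjugate to a Binomial/Bernoulli likelihood; the update adds successes to α and failures to β.
Posterior mean = (α₀+k)/(α₀+β₀+n) = [n/(α₀+β₀+n)]·(k/n) + [(α₀+β₀)/(α₀+β₀+n)]·α₀/(α₀+β₀), so only n and the prior enter the weight.
The weight on the data is w = n/(α₀+β₀+n) = 19/(4.4+3.0+19) = 19/26.4 = 0.7197.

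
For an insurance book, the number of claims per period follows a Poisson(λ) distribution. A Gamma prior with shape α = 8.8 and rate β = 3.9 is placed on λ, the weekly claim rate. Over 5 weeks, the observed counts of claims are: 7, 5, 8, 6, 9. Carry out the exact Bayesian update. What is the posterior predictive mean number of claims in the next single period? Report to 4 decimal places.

4.9213

With a Gamma(shape α, rate β) prior, the Poisson likelihood is conjugate: the posterior is Gamma(α + ΣXᵢ, β + n).
Sum of counts S = 35 over n = 5 weeks.
Posterior: Gamma(α+S, β+n) = Gamma(8.8+35, 3.9+5) = Gamma(43.8, 8.9).
The predictive distribution for one future period is NegBinom with mean α/β = 4.9213.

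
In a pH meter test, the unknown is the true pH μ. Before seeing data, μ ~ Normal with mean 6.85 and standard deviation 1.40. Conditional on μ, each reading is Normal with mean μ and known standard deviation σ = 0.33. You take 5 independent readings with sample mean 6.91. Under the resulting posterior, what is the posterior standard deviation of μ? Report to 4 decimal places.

For Normal data with known variance σ², a Normal(μ₀, σ₀²) prior on μ is conjugate. Posterior precision = 1/σ₀² + n/σ²; posterior mean is the precision-weighted average of μ₀ and x̄.
σ₀² = 1.40² = 1.96, σ² = 0.33² = 0.1089; σ² + n·σ₀² = 0.1089 + 5·1.96 = 9.9089.
Posterior precision = 1/σ₀² + n/σ² = 1/1.96 + 5/0.1089 = (σ² + n·σ₀²)/(σ₀²σ²) = 9.9089/(1.96·0.1089); posterior variance σₙ² = σ₀²σ²/(σ² + n·σ₀²) = 1.96·0.1089/9.9089 = 0.021541.
Posterior SD = √σₙ² = √(1.96·0.1089/9.9089) = 0.1468.

0.1468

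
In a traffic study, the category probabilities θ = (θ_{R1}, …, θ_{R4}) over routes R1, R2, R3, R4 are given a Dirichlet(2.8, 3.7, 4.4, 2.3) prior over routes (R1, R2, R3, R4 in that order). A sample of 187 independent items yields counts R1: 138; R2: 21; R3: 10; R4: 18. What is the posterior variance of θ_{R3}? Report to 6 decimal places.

0.000332

The Dirichlet prior is conjugate to the Multinomial likelihood: each posterior αⱼ = prior αⱼ + observed count nⱼ.
Posterior concentration: (140.8, 24.7, 14.4, 20.3), total = 200.2.
Var[θ_j] = α_j(Σα−α_j)/((Σα)²(Σα+1)) = 14.4·185.8/(200.2²·201.2) = 0.000332.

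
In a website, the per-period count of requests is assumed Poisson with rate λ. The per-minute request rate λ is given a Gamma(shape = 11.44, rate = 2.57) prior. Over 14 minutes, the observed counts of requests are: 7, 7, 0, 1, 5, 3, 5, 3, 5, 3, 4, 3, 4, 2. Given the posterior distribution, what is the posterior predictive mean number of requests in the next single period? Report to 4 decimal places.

With a Gamma(shape α, rate β) prior, the Poisson likelihood is conjugate: the posterior is Gamma(α + ΣXᵢ, β + n).
Sum of counts S = 52 over n = 14 minutes.
Posterior: Gamma(α+S, β+n) = Gamma(11.44+52, 2.57+14) = Gamma(63.44, 16.57).
The predictive distribution for one future period is NegBinom with mean α/β = 3.8286.

3.8286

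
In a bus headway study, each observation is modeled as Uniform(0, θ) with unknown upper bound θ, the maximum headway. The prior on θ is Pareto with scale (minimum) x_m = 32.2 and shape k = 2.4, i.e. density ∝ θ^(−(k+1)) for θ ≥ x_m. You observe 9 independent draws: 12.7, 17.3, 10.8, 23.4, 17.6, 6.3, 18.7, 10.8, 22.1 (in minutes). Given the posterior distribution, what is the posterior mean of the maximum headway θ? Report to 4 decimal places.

35.2962

A Pareto(scale x_m, shape k) prior on the upper bound θ of Uniform(0, θ) is conjugate: posterior is Pareto(max(x_m, max xᵢ), k + n).
Sample maximum = 23.4; prior scale x_m = 32.2 → posterior scale = max = 32.2.
Posterior shape = 2.4 + 9 = 11.4.
E[θ|data] = k·x_m/(k−1) = 11.4·32.2/10.4 = 35.2962.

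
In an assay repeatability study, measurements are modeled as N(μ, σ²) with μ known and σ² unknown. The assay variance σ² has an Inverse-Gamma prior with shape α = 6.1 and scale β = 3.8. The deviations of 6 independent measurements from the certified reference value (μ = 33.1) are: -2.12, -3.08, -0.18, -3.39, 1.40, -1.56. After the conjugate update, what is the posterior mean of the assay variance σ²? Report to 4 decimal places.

With known mean μ and an Inverse-Gamma(α, β) prior on σ², the Normal likelihood is conjugate: posterior is Inv-Gamma(α + n/2, β + Σ(xᵢ−μ)²/2).
Σ(xᵢ−μ)² = (-2.12)² + (-3.08)² + (-0.18)² + (-3.39)² + (1.40)² + (-1.56)² = 29.8989.
Posterior: Inv-Gamma(6.1 + 6/2, 3.8 + 29.8989/2) = Inv-Gamma(9.10, 18.74945).
E[σ²|data] = β/(α−1) = 18.74945/8.10 = 2.3147.

2.3147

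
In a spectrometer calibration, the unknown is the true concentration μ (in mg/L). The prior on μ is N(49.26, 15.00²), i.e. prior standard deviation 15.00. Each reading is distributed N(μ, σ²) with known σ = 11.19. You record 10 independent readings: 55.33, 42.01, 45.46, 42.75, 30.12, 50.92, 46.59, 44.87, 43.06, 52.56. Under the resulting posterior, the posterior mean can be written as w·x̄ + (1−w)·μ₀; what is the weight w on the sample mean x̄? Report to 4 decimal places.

0.9473

For Normal data with known variance σ², a Normal(μ₀, σ₀²) prior on μ is conjugate. Posterior precision = 1/σ₀² + n/σ²; posterior mean is the precision-weighted average of μ₀ and x̄.
σ₀² = 15.00² = 225, σ² = 11.19² = 125.2161. Prior precision 1/σ₀² = 1/225; data precision n/σ² = 10/125.2161.
w = (n/σ²)/(1/σ₀² + n/σ²) = n·σ₀²/(σ² + n·σ₀²) = 10·225/(125.2161 + 10·225) = 2250/2375.2161 = 0.9473.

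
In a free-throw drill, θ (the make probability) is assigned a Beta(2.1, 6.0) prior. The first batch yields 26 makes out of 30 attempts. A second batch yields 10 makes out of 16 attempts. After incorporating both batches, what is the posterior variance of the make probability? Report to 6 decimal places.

0.003780

The Beta prior is conjugate to a Binomial/Bernoulli likelihood; the update adds successes to α and failures to β.
After batch 1: Beta(2.1+26, 6.0+4) = Beta(28.1, 10.0).
After batch 2: Beta(28.1+10, 10.0+6) = Beta(38.1, 16.0).
Var = αβ/((α+β)²(α+β+1)) = 38.1·16.0/(54.1²·55.1) = 0.003780.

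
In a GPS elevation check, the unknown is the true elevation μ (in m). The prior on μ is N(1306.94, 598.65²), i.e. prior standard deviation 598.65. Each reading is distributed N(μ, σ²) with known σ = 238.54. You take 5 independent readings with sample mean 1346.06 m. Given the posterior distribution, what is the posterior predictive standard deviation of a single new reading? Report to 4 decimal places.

For Normal data with known variance σ², a Normal(μ₀, σ₀²) prior on μ is conjugate. Posterior precision = 1/σ₀² + n/σ²; posterior mean is the precision-weighted average of μ₀ and x̄.
σ₀² = 598.65² = 358381.8225, σ² = 238.54² = 56901.3316; σ² + n·σ₀² = 56901.3316 + 5·358381.8225 = 1848810.4441.
Posterior precision = 1/σ₀² + n/σ² = 1/358381.8225 + 5/56901.3316 = (σ² + n·σ₀²)/(σ₀²σ²) = 1848810.4441/(358381.8225·56901.3316); posterior variance σₙ² = σ₀²σ²/(σ² + n·σ₀²) = 358381.8225·56901.3316/1848810.4441 = 11030.012832.
Predictive variance for one new observation = σₙ² + σ² = 358381.8225·56901.3316/1848810.4441 + 56901.3316 = σ²·(σ₀² + 1848810.4441)/1848810.4441 = 56901.3316·2207192.2666/1848810.4441 = 67931.344432; SD = √(56901.3316·2207192.2666/1848810.4441) = 260.6364.

260.6364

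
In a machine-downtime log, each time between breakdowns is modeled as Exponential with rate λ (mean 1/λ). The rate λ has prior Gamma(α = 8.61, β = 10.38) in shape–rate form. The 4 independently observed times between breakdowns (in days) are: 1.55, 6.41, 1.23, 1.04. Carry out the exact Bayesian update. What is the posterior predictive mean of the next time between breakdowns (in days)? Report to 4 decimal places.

1.7752

With a Gamma(shape α, rate β) prior on the exponential rate λ, the posterior after n observations with total T = Σxᵢ is Gamma(α+n, β+T).
Sum of observations T = 10.23 days; n = 4.
Posterior: Gamma(8.61+4, 10.38+10.23) = Gamma(12.61, 20.61).
The predictive distribution for the next observation is Lomax; its mean is β/(α−1) = 20.61/11.61 = 1.7752.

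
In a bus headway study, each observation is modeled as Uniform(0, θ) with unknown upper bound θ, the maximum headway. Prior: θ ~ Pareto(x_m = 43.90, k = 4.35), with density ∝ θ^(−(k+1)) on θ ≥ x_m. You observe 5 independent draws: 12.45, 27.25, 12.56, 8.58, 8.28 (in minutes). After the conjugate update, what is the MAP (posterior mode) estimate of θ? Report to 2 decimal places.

A Pareto(scale x_m, shape k) prior on the upper bound θ of Uniform(0, θ) is conjugate: posterior is Pareto(max(x_m, max xᵢ), k + n).
Sample maximum = 27.25; prior scale x_m = 43.90 → posterior scale = max = 43.90.
Posterior shape = 4.35 + 5 = 9.35.
The Pareto density is decreasing on [x_m, ∞), so the mode is x_m = 43.90.

43.90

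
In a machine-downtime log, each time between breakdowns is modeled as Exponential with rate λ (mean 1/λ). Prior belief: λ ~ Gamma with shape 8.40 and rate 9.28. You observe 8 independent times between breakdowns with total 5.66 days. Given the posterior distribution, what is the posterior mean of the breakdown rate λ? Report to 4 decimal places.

With a Gamma(shape α, rate β) prior on the exponential rate λ, the posterior after n observations with total T = Σxᵢ is Gamma(α+n, β+T).
Posterior: Gamma(8.40+8, 9.28+5.66) = Gamma(16.40, 14.94).
Posterior mean of λ = α/β = 16.40/14.94 = 1.0977.

1.0977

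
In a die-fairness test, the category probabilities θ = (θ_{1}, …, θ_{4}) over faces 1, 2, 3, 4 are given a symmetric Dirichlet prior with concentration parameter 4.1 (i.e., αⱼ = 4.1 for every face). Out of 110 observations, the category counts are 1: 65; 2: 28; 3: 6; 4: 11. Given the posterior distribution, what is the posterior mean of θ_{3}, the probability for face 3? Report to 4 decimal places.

The Dirichlet prior is conjugate to the Multinomial likelihood: each posterior αⱼ = prior αⱼ + observed count nⱼ.
Posterior concentration: (69.1, 32.1, 10.1, 15.1), total = 126.4.
E[θ_{3}|data] = α_{3}/Σα = 10.1/126.4 = 0.0799.

0.0799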